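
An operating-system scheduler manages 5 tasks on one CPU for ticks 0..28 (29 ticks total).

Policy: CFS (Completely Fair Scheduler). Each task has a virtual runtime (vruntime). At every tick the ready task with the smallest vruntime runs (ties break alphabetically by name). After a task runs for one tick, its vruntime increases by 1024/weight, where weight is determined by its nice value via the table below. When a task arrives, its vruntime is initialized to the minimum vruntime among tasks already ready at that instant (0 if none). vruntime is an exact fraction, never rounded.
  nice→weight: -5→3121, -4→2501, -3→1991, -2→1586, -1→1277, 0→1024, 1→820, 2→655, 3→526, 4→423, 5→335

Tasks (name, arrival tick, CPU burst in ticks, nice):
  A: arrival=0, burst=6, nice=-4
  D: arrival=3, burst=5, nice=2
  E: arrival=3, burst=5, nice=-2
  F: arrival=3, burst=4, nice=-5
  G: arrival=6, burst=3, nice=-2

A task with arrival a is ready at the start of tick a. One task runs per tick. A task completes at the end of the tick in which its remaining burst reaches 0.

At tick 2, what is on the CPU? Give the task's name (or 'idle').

running at tick 2 = A

t=0: vr[A=0] → run A
t=1: vr[A=1024/2501] → run A
t=2: vr[A=2048/2501] → run A
t=3: vr[A=3072/2501 D=3072/2501 E=3072/2501 F=3072/2501] → run A
t=4: vr[A=4096/2501 D=3072/2501 E=3072/2501 F=3072/2501] → run D
t=5: vr[A=4096/2501 D=4573184/1638155 E=3072/2501 F=3072/2501] → run E
t=6: vr[A=4096/2501 D=4573184/1638155 E=60928/32513 F=3072/2501 G=3072/2501] → run F
t=7: vr[A=4096/2501 D=4573184/1638155 E=60928/32513 F=12148736/7805621 G=3072/2501] → run G
t=8: vr[A=4096/2501 D=4573184/1638155 E=60928/32513 F=12148736/7805621 G=60928/32513] → run F
t=9: vr[A=4096/2501 D=4573184/1638155 E=60928/32513 F=14709760/7805621 G=60928/32513] → run A
t=10: vr[A=5120/2501 D=4573184/1638155 E=60928/32513 F=14709760/7805621 G=60928/32513] → run E
t=11: vr[A=5120/2501 D=4573184/1638155 E=81920/32513 F=14709760/7805621 G=60928/32513] → run G
t=12: vr[A=5120/2501 D=4573184/1638155 E=81920/32513 F=14709760/7805621 G=81920/32513] → run F
t=13: vr[A=5120/2501 D=4573184/1638155 E=81920/32513 F=17270784/7805621 G=81920/32513] → run A
t=14: vr[D=4573184/1638155 E=81920/32513 F=17270784/7805621 G=81920/32513] → run F
t=15: vr[D=4573184/1638155 E=81920/32513 G=81920/32513] → run E
t=16: vr[D=4573184/1638155 E=102912/32513 G=81920/32513] → run G
t=17: vr[D=4573184/1638155 E=102912/32513] → run D
t=18: vr[D=7134208/1638155 E=102912/32513] → run E
t=19: vr[D=7134208/1638155 E=123904/32513] → run E
t=20: vr[D=7134208/1638155] → run D
t=21: vr[D=9695232/1638155] → run D
t=22: vr[D=12256256/1638155] → run D
t=23: (idle)
t=24: (idle)
t=25: (idle)
t=26: (idle)
t=27: (idle)
t=28: (idle)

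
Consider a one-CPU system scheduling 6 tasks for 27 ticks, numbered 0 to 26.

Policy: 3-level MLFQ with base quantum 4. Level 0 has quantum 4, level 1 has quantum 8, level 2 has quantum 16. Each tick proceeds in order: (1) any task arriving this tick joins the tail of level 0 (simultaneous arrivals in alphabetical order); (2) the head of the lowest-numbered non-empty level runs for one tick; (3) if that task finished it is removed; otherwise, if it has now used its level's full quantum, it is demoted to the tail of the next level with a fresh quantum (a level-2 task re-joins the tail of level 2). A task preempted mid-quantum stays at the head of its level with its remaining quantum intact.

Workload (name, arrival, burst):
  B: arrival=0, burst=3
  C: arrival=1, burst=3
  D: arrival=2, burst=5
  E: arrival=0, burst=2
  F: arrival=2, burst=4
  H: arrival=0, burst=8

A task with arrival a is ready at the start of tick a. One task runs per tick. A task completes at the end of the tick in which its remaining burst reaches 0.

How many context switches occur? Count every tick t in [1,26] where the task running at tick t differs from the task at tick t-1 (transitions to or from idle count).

t=0: L0/L1/L2 = BEH/-/- → run B
t=1: L0/L1/L2 = BEHC/-/- → run B
t=2: L0/L1/L2 = BEHCDF/-/- → run B
t=3: L0/L1/L2 = EHCDF/-/- → run E
t=4: L0/L1/L2 = EHCDF/-/- → run E
t=5: L0/L1/L2 = HCDF/-/- → run H
t=6: L0/L1/L2 = HCDF/-/- → run H
t=7: L0/L1/L2 = HCDF/-/- → run H
t=8: L0/L1/L2 = HCDF/-/- → run H
t=9: L0/L1/L2 = CDF/H/- → run C
t=10: L0/L1/L2 = CDF/H/- → run C
t=11: L0/L1/L2 = CDF/H/- → run C
t=12: L0/L1/L2 = DF/H/- → run D
t=13: L0/L1/L2 = DF/H/- → run D
t=14: L0/L1/L2 = DF/H/- → run D
t=15: L0/L1/L2 = DF/H/- → run D
t=16: L0/L1/L2 = F/HD/- → run F
t=17: L0/L1/L2 = F/HD/- → run F
t=18: L0/L1/L2 = F/HD/- → run F
t=19: L0/L1/L2 = F/HD/- → run F
t=20: L0/L1/L2 = -/HD/- → run H
t=21: L0/L1/L2 = -/HD/- → run H
t=22: L0/L1/L2 = -/HD/- → run H
t=23: L0/L1/L2 = -/HD/- → run H
t=24: L0/L1/L2 = -/D/- → run D
t=25: (idle)
t=26: (idle)

context switches = 8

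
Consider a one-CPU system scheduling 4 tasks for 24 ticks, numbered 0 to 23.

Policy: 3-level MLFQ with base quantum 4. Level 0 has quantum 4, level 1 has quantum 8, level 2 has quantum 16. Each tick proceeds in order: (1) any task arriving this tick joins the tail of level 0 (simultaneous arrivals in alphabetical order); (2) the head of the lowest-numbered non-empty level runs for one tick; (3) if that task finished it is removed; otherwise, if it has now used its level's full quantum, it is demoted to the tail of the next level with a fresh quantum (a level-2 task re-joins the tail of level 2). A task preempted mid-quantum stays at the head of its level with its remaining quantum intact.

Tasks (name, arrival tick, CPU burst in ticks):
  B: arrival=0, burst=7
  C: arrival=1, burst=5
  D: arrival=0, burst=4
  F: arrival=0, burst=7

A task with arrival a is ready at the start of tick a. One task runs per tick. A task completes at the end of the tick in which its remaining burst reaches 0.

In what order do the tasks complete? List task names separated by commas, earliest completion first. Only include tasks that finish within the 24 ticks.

t=0: L0/L1/L2 = BDF/-/- → run B
t=1: L0/L1/L2 = BDFC/-/- → run B
t=2: L0/L1/L2 = BDFC/-/- → run B
t=3: L0/L1/L2 = BDFC/-/- → run B
t=4: L0/L1/L2 = DFC/B/- → run D
t=5: L0/L1/L2 = DFC/B/- → run D
t=6: L0/L1/L2 = DFC/B/- → run D
t=7: L0/L1/L2 = DFC/B/- → run D
t=8: L0/L1/L2 = FC/B/- → run F
t=9: L0/L1/L2 = FC/B/- → run F
t=10: L0/L1/L2 = FC/B/- → run F
t=11: L0/L1/L2 = FC/B/- → run F
t=12: L0/L1/L2 = C/BF/- → run C
t=13: L0/L1/L2 = C/BF/- → run C
t=14: L0/L1/L2 = C/BF/- → run C
t=15: L0/L1/L2 = C/BF/- → run C
t=16: L0/L1/L2 = -/BFC/- → run B
t=17: L0/L1/L2 = -/BFC/- → run B
t=18: L0/L1/L2 = -/BFC/- → run B
t=19: L0/L1/L2 = -/FC/- → run F
t=20: L0/L1/L2 = -/FC/- → run F
t=21: L0/L1/L2 = -/FC/- → run F
t=22: L0/L1/L2 = -/C/- → run C
t=23: (idle)

completion order = D, B, F, C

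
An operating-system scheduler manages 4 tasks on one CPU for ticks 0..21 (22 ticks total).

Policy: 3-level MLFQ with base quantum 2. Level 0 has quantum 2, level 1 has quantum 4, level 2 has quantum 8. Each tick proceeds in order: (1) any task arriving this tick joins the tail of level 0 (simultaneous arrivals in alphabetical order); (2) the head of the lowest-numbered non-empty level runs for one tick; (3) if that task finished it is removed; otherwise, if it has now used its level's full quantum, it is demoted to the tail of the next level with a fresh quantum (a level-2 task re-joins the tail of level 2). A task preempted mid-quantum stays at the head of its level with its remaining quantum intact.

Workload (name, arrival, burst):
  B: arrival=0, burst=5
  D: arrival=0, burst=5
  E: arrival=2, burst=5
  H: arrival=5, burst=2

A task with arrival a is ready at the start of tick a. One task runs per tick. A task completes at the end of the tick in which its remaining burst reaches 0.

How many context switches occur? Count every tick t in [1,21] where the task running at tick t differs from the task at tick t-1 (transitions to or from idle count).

t=0: L0/L1/L2 = BD/-/- → run B
t=1: L0/L1/L2 = BD/-/- → run B
t=2: L0/L1/L2 = DE/B/- → run D
t=3: L0/L1/L2 = DE/B/- → run D
t=4: L0/L1/L2 = E/BD/- → run E
t=5: L0/L1/L2 = EH/BD/- → run E
t=6: L0/L1/L2 = H/BDE/- → run H
t=7: L0/L1/L2 = H/BDE/- → run H
t=8: L0/L1/L2 = -/BDE/- → run B
t=9: L0/L1/L2 = -/BDE/- → run B
t=10: L0/L1/L2 = -/BDE/- → run B
t=11: L0/L1/L2 = -/DE/- → run D
t=12: L0/L1/L2 = -/DE/- → run D
t=13: L0/L1/L2 = -/DE/- → run D
t=14: L0/L1/L2 = -/E/- → run E
t=15: L0/L1/L2 = -/E/- → run E
t=16: L0/L1/L2 = -/E/- → run E
t=17: (idle)
t=18: (idle)
t=19: (idle)
t=20: (idle)
t=21: (idle)

context switches = 7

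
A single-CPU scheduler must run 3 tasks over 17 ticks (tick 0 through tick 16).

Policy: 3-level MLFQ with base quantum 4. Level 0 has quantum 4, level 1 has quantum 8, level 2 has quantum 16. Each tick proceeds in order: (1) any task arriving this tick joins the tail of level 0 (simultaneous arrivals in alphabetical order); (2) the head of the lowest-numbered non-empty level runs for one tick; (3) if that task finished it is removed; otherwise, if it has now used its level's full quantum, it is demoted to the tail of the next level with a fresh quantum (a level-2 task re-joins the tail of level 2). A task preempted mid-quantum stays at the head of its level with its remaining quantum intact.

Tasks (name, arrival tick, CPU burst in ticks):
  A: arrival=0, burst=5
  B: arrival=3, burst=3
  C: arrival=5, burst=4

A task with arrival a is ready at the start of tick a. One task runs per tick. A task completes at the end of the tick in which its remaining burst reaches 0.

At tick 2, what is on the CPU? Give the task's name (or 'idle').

running at tick 2 = A

t=0: L0/L1/L2 = A/-/- → run A
t=1: L0/L1/L2 = A/-/- → run A
t=2: L0/L1/L2 = A/-/- → run A
t=3: L0/L1/L2 = AB/-/- → run A
t=4: L0/L1/L2 = B/A/- → run B
t=5: L0/L1/L2 = BC/A/- → run B
t=6: L0/L1/L2 = BC/A/- → run B
t=7: L0/L1/L2 = C/A/- → run C
t=8: L0/L1/L2 = C/A/- → run C
t=9: L0/L1/L2 = C/A/- → run C
t=10: L0/L1/L2 = C/A/- → run C
t=11: L0/L1/L2 = -/A/- → run A
t=12: (idle)
t=13: (idle)
t=14: (idle)
t=15: (idle)
t=16: (idle)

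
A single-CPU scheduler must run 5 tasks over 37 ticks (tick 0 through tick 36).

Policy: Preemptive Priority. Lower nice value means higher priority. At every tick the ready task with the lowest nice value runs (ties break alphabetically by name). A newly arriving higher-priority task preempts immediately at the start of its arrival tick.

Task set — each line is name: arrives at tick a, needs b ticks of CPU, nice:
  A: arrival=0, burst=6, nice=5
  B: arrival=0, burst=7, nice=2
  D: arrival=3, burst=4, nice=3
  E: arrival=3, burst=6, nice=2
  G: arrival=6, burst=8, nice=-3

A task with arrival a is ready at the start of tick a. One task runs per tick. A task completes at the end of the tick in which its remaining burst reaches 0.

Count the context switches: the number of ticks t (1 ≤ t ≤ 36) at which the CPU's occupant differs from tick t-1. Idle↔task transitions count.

t=0: ready={A,B} → run B
t=1: ready={A,B} → run B
t=2: ready={A,B} → run B
t=3: ready={A,B,D,E} → run B
t=4: ready={A,B,D,E} → run B
t=5: ready={A,B,D,E} → run B
t=6: ready={A,B,D,E,G} → run G
t=7: ready={A,B,D,E,G} → run G
t=8: ready={A,B,D,E,G} → run G
t=9: ready={A,B,D,E,G} → run G
t=10: ready={A,B,D,E,G} → run G
t=11: ready={A,B,D,E,G} → run G
t=12: ready={A,B,D,E,G} → run G
t=13: ready={A,B,D,E,G} → run G
t=14: ready={A,B,D,E} → run B
t=15: ready={A,D,E} → run E
t=16: ready={A,D,E} → run E
t=17: ready={A,D,E} → run E
t=18: ready={A,D,E} → run E
t=19: ready={A,D,E} → run E
t=20: ready={A,D,E} → run E
t=21: ready={A,D} → run D
t=22: ready={A,D} → run D
t=23: ready={A,D} → run D
t=24: ready={A,D} → run D
t=25: ready={A} → run A
t=26: ready={A} → run A
t=27: ready={A} → run A
t=28: ready={A} → run A
t=29: ready={A} → run A
t=30: ready={A} → run A
t=31: (idle)
t=32: (idle)
t=33: (idle)
t=34: (idle)
t=35: (idle)
t=36: (idle)

context switches = 6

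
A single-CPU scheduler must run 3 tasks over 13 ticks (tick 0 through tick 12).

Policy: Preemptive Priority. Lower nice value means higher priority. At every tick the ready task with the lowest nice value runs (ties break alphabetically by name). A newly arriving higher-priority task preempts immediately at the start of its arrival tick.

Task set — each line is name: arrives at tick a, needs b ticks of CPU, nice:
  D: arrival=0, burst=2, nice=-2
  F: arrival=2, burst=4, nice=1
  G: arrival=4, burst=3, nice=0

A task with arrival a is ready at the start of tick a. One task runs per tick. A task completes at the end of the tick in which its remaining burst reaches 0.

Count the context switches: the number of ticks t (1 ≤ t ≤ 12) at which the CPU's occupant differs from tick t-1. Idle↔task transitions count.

t=0: ready={D} → run D
t=1: ready={D} → run D
t=2: ready={F} → run F
t=3: ready={F} → run F
t=4: ready={F,G} → run G
t=5: ready={F,G} → run G
t=6: ready={F,G} → run G
t=7: ready={F} → run F
t=8: ready={F} → run F
t=9: (idle)
t=10: (idle)
t=11: (idle)
t=12: (idle)

context switches = 4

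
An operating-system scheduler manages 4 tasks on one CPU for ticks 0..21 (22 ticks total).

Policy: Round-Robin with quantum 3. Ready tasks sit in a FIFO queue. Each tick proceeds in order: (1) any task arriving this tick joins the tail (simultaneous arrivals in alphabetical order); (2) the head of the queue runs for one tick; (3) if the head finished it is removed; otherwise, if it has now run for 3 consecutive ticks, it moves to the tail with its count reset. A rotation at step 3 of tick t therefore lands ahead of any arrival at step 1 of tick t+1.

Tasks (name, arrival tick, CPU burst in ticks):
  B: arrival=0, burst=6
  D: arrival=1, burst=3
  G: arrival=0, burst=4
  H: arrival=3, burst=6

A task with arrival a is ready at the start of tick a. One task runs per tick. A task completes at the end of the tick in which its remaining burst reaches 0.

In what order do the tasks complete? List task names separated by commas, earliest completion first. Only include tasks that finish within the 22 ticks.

completion order = D, B, G, H

t=0: queue=[B,G] q_used=0 → run B
t=1: queue=[B,G,D] q_used=1 → run B
t=2: queue=[B,G,D] q_used=2 → run B
t=3: queue=[G,D,B,H] q_used=0 → run G
t=4: queue=[G,D,B,H] q_used=1 → run G
t=5: queue=[G,D,B,H] q_used=2 → run G
t=6: queue=[D,B,H,G] q_used=0 → run D
t=7: queue=[D,B,H,G] q_used=1 → run D
t=8: queue=[D,B,H,G] q_used=2 → run D
t=9: queue=[B,H,G] q_used=0 → run B
t=10: queue=[B,H,G] q_used=1 → run B
t=11: queue=[B,H,G] q_used=2 → run B
t=12: queue=[H,G] q_used=0 → run H
t=13: queue=[H,G] q_used=1 → run H
t=14: queue=[H,G] q_used=2 → run H
t=15: queue=[G,H] q_used=0 → run G
t=16: queue=[H] q_used=0 → run H
t=17: queue=[H] q_used=1 → run H
t=18: queue=[H] q_used=2 → run H
t=19: (idle)
t=20: (idle)
t=21: (idle)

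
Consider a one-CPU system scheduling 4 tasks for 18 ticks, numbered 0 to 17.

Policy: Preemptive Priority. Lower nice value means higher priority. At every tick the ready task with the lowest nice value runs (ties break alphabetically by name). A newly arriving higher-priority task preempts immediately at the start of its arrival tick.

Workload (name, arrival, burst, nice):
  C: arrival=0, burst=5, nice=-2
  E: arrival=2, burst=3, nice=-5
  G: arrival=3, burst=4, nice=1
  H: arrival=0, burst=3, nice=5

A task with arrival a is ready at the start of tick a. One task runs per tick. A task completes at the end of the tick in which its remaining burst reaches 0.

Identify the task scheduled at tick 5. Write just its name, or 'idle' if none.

running at tick 5 = C

t=0: ready={C,H} → run C
t=1: ready={C,H} → run C
t=2: ready={C,E,H} → run E
t=3: ready={C,E,G,H} → run E
t=4: ready={C,E,G,H} → run E
t=5: ready={C,G,H} → run C
t=6: ready={C,G,H} → run C
t=7: ready={C,G,H} → run C
t=8: ready={G,H} → run G
t=9: ready={G,H} → run G
t=10: ready={G,H} → run G
t=11: ready={G,H} → run G
t=12: ready={H} → run H
t=13: ready={H} → run H
t=14: ready={H} → run H
t=15: (idle)
t=16: (idle)
t=17: (idle)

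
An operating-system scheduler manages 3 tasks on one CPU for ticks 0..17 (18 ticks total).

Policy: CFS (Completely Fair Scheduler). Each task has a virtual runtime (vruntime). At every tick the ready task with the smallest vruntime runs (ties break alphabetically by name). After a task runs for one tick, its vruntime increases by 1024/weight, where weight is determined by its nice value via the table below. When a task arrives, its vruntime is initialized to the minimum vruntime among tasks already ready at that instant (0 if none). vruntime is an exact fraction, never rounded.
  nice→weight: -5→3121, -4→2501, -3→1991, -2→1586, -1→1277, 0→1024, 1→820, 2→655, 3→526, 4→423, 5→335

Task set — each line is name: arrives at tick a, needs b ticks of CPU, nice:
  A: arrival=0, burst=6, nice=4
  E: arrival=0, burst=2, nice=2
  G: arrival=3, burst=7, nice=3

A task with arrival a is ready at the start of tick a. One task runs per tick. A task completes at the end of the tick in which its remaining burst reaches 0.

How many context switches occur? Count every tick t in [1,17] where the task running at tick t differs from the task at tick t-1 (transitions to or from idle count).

context switches = 12

t=0: vr[A=0 E=0] → run A
t=1: vr[A=1024/423 E=0] → run E
t=2: vr[A=1024/423 E=1024/655] → run E
t=3: vr[A=1024/423 G=1024/423] → run A
t=4: vr[A=2048/423 G=1024/423] → run G
t=5: vr[A=2048/423 G=485888/111249] → run G
t=6: vr[A=2048/423 G=702464/111249] → run A
t=7: vr[A=1024/141 G=702464/111249] → run G
t=8: vr[A=1024/141 G=919040/111249] → run A
t=9: vr[A=4096/423 G=919040/111249] → run G
t=10: vr[A=4096/423 G=1135616/111249] → run A
t=11: vr[A=5120/423 G=1135616/111249] → run G
t=12: vr[A=5120/423 G=1352192/111249] → run A
t=13: vr[G=1352192/111249] → run G
t=14: vr[G=1568768/111249] → run G
t=15: (idle)
t=16: (idle)
t=17: (idle)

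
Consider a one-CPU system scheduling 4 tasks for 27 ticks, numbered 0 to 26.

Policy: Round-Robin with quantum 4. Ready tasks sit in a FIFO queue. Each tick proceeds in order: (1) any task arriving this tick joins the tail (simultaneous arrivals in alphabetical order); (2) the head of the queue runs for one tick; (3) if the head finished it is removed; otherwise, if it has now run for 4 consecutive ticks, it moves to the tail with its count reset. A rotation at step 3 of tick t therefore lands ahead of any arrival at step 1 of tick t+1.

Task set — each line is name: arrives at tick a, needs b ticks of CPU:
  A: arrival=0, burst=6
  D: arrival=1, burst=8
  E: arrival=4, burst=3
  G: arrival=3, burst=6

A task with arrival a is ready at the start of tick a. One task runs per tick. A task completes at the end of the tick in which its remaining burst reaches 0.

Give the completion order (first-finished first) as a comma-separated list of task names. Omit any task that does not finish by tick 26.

completion order = A, E, D, G

t=0: queue=[A] q_used=0 → run A
t=1: queue=[A,D] q_used=1 → run A
t=2: queue=[A,D] q_used=2 → run A
t=3: queue=[A,D,G] q_used=3 → run A
t=4: queue=[D,G,A,E] q_used=0 → run D
t=5: queue=[D,G,A,E] q_used=1 → run D
t=6: queue=[D,G,A,E] q_used=2 → run D
t=7: queue=[D,G,A,E] q_used=3 → run D
t=8: queue=[G,A,E,D] q_used=0 → run G
t=9: queue=[G,A,E,D] q_used=1 → run G
t=10: queue=[G,A,E,D] q_used=2 → run G
t=11: queue=[G,A,E,D] q_used=3 → run G
t=12: queue=[A,E,D,G] q_used=0 → run A
t=13: queue=[A,E,D,G] q_used=1 → run A
t=14: queue=[E,D,G] q_used=0 → run E
t=15: queue=[E,D,G] q_used=1 → run E
t=16: queue=[E,D,G] q_used=2 → run E
t=17: queue=[D,G] q_used=0 → run D
t=18: queue=[D,G] q_used=1 → run D
t=19: queue=[D,G] q_used=2 → run D
t=20: queue=[D,G] q_used=3 → run D
t=21: queue=[G] q_used=0 → run G
t=22: queue=[G] q_used=1 → run G
t=23: (idle)
t=24: (idle)
t=25: (idle)
t=26: (idle)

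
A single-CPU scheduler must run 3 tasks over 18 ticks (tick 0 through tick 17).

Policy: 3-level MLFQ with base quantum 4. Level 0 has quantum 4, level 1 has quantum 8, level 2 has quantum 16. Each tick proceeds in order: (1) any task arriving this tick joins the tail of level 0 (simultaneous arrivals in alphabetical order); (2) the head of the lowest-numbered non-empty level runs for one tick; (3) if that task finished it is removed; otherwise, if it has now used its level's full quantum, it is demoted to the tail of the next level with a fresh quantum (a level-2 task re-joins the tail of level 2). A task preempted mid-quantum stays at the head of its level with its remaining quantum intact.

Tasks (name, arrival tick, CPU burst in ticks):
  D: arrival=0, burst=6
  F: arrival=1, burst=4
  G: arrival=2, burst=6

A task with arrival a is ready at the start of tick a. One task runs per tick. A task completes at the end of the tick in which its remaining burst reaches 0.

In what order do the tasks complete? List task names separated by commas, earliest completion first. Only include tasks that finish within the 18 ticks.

completion order = F, D, G

t=0: L0/L1/L2 = D/-/- → run D
t=1: L0/L1/L2 = DF/-/- → run D
t=2: L0/L1/L2 = DFG/-/- → run D
t=3: L0/L1/L2 = DFG/-/- → run D
t=4: L0/L1/L2 = FG/D/- → run F
t=5: L0/L1/L2 = FG/D/- → run F
t=6: L0/L1/L2 = FG/D/- → run F
t=7: L0/L1/L2 = FG/D/- → run F
t=8: L0/L1/L2 = G/D/- → run G
t=9: L0/L1/L2 = G/D/- → run G
t=10: L0/L1/L2 = G/D/- → run G
t=11: L0/L1/L2 = G/D/- → run G
t=12: L0/L1/L2 = -/DG/- → run D
t=13: L0/L1/L2 = -/DG/- → run D
t=14: L0/L1/L2 = -/G/- → run G
t=15: L0/L1/L2 = -/G/- → run G
t=16: (idle)
t=17: (idle)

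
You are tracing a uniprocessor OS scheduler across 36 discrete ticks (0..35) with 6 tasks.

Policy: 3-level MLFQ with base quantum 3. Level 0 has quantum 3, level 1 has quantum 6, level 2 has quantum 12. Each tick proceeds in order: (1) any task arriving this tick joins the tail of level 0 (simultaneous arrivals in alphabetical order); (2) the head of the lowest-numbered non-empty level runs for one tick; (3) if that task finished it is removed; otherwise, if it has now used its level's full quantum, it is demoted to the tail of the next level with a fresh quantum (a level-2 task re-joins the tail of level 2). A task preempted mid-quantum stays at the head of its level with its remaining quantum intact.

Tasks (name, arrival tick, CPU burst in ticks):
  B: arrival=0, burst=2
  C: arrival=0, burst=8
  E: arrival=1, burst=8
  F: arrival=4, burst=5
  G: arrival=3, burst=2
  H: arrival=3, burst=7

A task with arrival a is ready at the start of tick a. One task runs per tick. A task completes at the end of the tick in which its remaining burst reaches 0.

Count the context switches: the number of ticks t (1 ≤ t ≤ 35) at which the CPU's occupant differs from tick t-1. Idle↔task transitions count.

context switches = 10

t=0: L0/L1/L2 = BC/-/- → run B
t=1: L0/L1/L2 = BCE/-/- → run B
t=2: L0/L1/L2 = CE/-/- → run C
t=3: L0/L1/L2 = CEGH/-/- → run C
t=4: L0/L1/L2 = CEGHF/-/- → run C
t=5: L0/L1/L2 = EGHF/C/- → run E
t=6: L0/L1/L2 = EGHF/C/- → run E
t=7: L0/L1/L2 = EGHF/C/- → run E
t=8: L0/L1/L2 = GHF/CE/- → run G
t=9: L0/L1/L2 = GHF/CE/- → run G
t=10: L0/L1/L2 = HF/CE/- → run H
t=11: L0/L1/L2 = HF/CE/- → run H
t=12: L0/L1/L2 = HF/CE/- → run H
t=13: L0/L1/L2 = F/CEH/- → run F
t=14: L0/L1/L2 = F/CEH/- → run F
t=15: L0/L1/L2 = F/CEH/- → run F
t=16: L0/L1/L2 = -/CEHF/- → run C
t=17: L0/L1/L2 = -/CEHF/- → run C
t=18: L0/L1/L2 = -/CEHF/- → run C
t=19: L0/L1/L2 = -/CEHF/- → run C
t=20: L0/L1/L2 = -/CEHF/- → run C
t=21: L0/L1/L2 = -/EHF/- → run E
t=22: L0/L1/L2 = -/EHF/- → run E
t=23: L0/L1/L2 = -/EHF/- → run E
t=24: L0/L1/L2 = -/EHF/- → run E
t=25: L0/L1/L2 = -/EHF/- → run E
t=26: L0/L1/L2 = -/HF/- → run H
t=27: L0/L1/L2 = -/HF/- → run H
t=28: L0/L1/L2 = -/HF/- → run H
t=29: L0/L1/L2 = -/HF/- → run H
t=30: L0/L1/L2 = -/F/- → run F
t=31: L0/L1/L2 = -/F/- → run F
t=32: (idle)
t=33: (idle)
t=34: (idle)
t=35: (idle)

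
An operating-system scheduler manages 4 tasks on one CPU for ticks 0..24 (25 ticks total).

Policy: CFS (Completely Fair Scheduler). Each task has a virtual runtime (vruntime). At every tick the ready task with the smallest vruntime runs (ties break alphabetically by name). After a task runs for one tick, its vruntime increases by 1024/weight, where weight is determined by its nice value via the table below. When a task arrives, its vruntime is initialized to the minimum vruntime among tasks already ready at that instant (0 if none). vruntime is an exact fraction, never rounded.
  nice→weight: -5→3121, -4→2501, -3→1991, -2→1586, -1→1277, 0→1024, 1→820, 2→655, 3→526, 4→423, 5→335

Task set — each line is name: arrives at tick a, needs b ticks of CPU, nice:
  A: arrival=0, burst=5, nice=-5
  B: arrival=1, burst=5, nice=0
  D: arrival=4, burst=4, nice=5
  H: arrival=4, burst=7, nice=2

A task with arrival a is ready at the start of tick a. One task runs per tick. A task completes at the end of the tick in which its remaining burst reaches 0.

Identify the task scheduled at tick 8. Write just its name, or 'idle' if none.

running at tick 8 = B

t=0: vr[A=0] → run A
t=1: vr[A=1024/3121 B=1024/3121] → run A
t=2: vr[A=2048/3121 B=1024/3121] → run B
t=3: vr[A=2048/3121 B=4145/3121] → run A
t=4: vr[A=3072/3121 B=4145/3121 D=3072/3121 H=3072/3121] → run A
t=5: vr[A=4096/3121 B=4145/3121 D=3072/3121 H=3072/3121] → run D
t=6: vr[A=4096/3121 B=4145/3121 D=4225024/1045535 H=3072/3121] → run H
t=7: vr[A=4096/3121 B=4145/3121 D=4225024/1045535 H=5208064/2044255] → run A
t=8: vr[B=4145/3121 D=4225024/1045535 H=5208064/2044255] → run B
t=9: vr[B=7266/3121 D=4225024/1045535 H=5208064/2044255] → run B
t=10: vr[B=10387/3121 D=4225024/1045535 H=5208064/2044255] → run H
t=11: vr[B=10387/3121 D=4225024/1045535 H=8403968/2044255] → run B
t=12: vr[B=13508/3121 D=4225024/1045535 H=8403968/2044255] → run D
t=13: vr[B=13508/3121 D=7420928/1045535 H=8403968/2044255] → run H
t=14: vr[B=13508/3121 D=7420928/1045535 H=11599872/2044255] → run B
t=15: vr[D=7420928/1045535 H=11599872/2044255] → run H
t=16: vr[D=7420928/1045535 H=14795776/2044255] → run D
t=17: vr[D=10616832/1045535 H=14795776/2044255] → run H
t=18: vr[D=10616832/1045535 H=3598336/408851] → run H
t=19: vr[D=10616832/1045535 H=21187584/2044255] → run D
t=20: vr[H=21187584/2044255] → run H
t=21: (idle)
t=22: (idle)
t=23: (idle)
t=24: (idle)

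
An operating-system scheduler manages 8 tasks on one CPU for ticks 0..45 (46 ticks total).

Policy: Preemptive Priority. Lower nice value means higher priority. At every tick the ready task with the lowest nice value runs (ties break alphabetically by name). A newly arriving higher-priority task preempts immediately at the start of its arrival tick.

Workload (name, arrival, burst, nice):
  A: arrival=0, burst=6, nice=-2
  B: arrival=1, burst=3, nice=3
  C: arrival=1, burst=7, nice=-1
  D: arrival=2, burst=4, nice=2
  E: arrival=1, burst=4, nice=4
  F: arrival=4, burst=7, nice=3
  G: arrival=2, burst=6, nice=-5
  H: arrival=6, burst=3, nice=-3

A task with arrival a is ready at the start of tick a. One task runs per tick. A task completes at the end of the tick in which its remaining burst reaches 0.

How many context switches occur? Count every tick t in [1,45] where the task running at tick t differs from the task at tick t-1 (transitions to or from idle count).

t=0: ready={A} → run A
t=1: ready={A,B,C,E} → run A
t=2: ready={A,B,C,D,E,G} → run G
t=3: ready={A,B,C,D,E,G} → run G
t=4: ready={A,B,C,D,E,F,G} → run G
t=5: ready={A,B,C,D,E,F,G} → run G
t=6: ready={A,B,C,D,E,F,G,H} → run G
t=7: ready={A,B,C,D,E,F,G,H} → run G
t=8: ready={A,B,C,D,E,F,H} → run H
t=9: ready={A,B,C,D,E,F,H} → run H
t=10: ready={A,B,C,D,E,F,H} → run H
t=11: ready={A,B,C,D,E,F} → run A
t=12: ready={A,B,C,D,E,F} → run A
t=13: ready={A,B,C,D,E,F} → run A
t=14: ready={A,B,C,D,E,F} → run A
t=15: ready={B,C,D,E,F} → run C
t=16: ready={B,C,D,E,F} → run C
t=17: ready={B,C,D,E,F} → run C
t=18: ready={B,C,D,E,F} → run C
t=19: ready={B,C,D,E,F} → run C
t=20: ready={B,C,D,E,F} → run C
t=21: ready={B,C,D,E,F} → run C
t=22: ready={B,D,E,F} → run D
t=23: ready={B,D,E,F} → run D
t=24: ready={B,D,E,F} → run D
t=25: ready={B,D,E,F} → run D
t=26: ready={B,E,F} → run B
t=27: ready={B,E,F} → run B
t=28: ready={B,E,F} → run B
t=29: ready={E,F} → run F
t=30: ready={E,F} → run F
t=31: ready={E,F} → run F
t=32: ready={E,F} → run F
t=33: ready={E,F} → run F
t=34: ready={E,F} → run F
t=35: ready={E,F} → run F
t=36: ready={E} → run E
t=37: ready={E} → run E
t=38: ready={E} → run E
t=39: ready={E} → run E
t=40: (idle)
t=41: (idle)
t=42: (idle)
t=43: (idle)
t=44: (idle)
t=45: (idle)

context switches = 9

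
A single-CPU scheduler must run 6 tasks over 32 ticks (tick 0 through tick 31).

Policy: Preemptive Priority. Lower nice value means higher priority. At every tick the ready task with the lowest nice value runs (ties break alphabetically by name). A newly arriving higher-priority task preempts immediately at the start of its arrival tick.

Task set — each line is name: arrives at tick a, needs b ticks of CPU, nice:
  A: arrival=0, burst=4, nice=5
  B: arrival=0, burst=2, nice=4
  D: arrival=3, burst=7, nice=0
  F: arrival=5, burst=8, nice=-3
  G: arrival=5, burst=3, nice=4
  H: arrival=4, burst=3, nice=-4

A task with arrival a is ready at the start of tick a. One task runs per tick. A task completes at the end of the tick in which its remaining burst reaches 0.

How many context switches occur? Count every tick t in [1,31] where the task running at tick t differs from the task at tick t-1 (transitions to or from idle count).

context switches = 8

t=0: ready={A,B} → run B
t=1: ready={A,B} → run B
t=2: ready={A} → run A
t=3: ready={A,D} → run D
t=4: ready={A,D,H} → run H
t=5: ready={A,D,F,G,H} → run H
t=6: ready={A,D,F,G,H} → run H
t=7: ready={A,D,F,G} → run F
t=8: ready={A,D,F,G} → run F
t=9: ready={A,D,F,G} → run F
t=10: ready={A,D,F,G} → run F
t=11: ready={A,D,F,G} → run F
t=12: ready={A,D,F,G} → run F
t=13: ready={A,D,F,G} → run F
t=14: ready={A,D,F,G} → run F
t=15: ready={A,D,G} → run D
t=16: ready={A,D,G} → run D
t=17: ready={A,D,G} → run D
t=18: ready={A,D,G} → run D
t=19: ready={A,D,G} → run D
t=20: ready={A,D,G} → run D
t=21: ready={A,G} → run G
t=22: ready={A,G} → run G
t=23: ready={A,G} → run G
t=24: ready={A} → run A
t=25: ready={A} → run A
t=26: ready={A} → run A
t=27: (idle)
t=28: (idle)
t=29: (idle)
t=30: (idle)
t=31: (idle)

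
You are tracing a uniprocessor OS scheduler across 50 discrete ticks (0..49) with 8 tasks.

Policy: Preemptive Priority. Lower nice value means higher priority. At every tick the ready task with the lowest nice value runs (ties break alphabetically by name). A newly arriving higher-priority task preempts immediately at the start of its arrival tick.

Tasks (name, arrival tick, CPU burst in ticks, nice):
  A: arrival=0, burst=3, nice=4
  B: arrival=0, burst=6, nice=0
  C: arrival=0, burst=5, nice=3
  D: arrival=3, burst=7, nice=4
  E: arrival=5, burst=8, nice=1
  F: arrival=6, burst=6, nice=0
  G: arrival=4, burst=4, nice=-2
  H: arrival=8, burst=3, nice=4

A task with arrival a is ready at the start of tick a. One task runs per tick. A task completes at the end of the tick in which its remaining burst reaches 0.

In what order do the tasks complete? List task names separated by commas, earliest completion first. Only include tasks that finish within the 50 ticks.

t=0: ready={A,B,C} → run B
t=1: ready={A,B,C} → run B
t=2: ready={A,B,C} → run B
t=3: ready={A,B,C,D} → run B
t=4: ready={A,B,C,D,G} → run G
t=5: ready={A,B,C,D,E,G} → run G
t=6: ready={A,B,C,D,E,F,G} → run G
t=7: ready={A,B,C,D,E,F,G} → run G
t=8: ready={A,B,C,D,E,F,H} → run B
t=9: ready={A,B,C,D,E,F,H} → run B
t=10: ready={A,C,D,E,F,H} → run F
t=11: ready={A,C,D,E,F,H} → run F
t=12: ready={A,C,D,E,F,H} → run F
t=13: ready={A,C,D,E,F,H} → run F
t=14: ready={A,C,D,E,F,H} → run F
t=15: ready={A,C,D,E,F,H} → run F
t=16: ready={A,C,D,E,H} → run E
t=17: ready={A,C,D,E,H} → run E
t=18: ready={A,C,D,E,H} → run E
t=19: ready={A,C,D,E,H} → run E
t=20: ready={A,C,D,E,H} → run E
t=21: ready={A,C,D,E,H} → run E
t=22: ready={A,C,D,E,H} → run E
t=23: ready={A,C,D,E,H} → run E
t=24: ready={A,C,D,H} → run C
t=25: ready={A,C,D,H} → run C
t=26: ready={A,C,D,H} → run C
t=27: ready={A,C,D,H} → run C
t=28: ready={A,C,D,H} → run C
t=29: ready={A,D,H} → run A
t=30: ready={A,D,H} → run A
t=31: ready={A,D,H} → run A
t=32: ready={D,H} → run D
t=33: ready={D,H} → run D
t=34: ready={D,H} → run D
t=35: ready={D,H} → run D
t=36: ready={D,H} → run D
t=37: ready={D,H} → run D
t=38: ready={D,H} → run D
t=39: ready={H} → run H
t=40: ready={H} → run H
t=41: ready={H} → run H
t=42: (idle)
t=43: (idle)
t=44: (idle)
t=45: (idle)
t=46: (idle)
t=47: (idle)
t=48: (idle)
t=49: (idle)

completion order = G, B, F, E, C, A, D, H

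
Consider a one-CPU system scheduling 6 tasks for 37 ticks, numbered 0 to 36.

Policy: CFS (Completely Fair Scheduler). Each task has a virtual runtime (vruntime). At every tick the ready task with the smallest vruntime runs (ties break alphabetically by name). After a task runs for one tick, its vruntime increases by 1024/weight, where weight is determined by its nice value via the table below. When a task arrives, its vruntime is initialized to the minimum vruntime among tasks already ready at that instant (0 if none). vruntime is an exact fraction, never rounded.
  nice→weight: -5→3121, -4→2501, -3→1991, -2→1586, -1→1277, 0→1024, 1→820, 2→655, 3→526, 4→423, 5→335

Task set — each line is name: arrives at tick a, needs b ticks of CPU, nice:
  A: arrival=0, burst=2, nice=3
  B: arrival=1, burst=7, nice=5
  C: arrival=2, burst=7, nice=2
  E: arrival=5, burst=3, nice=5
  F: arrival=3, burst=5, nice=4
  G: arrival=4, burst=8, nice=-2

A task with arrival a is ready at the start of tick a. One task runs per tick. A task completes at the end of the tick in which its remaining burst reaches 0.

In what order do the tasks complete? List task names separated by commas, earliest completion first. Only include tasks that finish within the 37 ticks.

t=0: vr[A=0] → run A
t=1: vr[A=512/263 B=512/263] → run A
t=2: vr[B=512/263 C=512/263] → run B
t=3: vr[B=440832/88105 C=512/263 F=512/263] → run C
t=4: vr[B=440832/88105 C=604672/172265 F=512/263 G=512/263] → run F
t=5: vr[B=440832/88105 C=604672/172265 E=512/263 F=485888/111249 G=512/263] → run E
t=6: vr[B=440832/88105 C=604672/172265 E=440832/88105 F=485888/111249 G=512/263] → run G
t=7: vr[B=440832/88105 C=604672/172265 E=440832/88105 F=485888/111249 G=540672/208559] → run G
t=8: vr[B=440832/88105 C=604672/172265 E=440832/88105 F=485888/111249 G=675328/208559] → run G
t=9: vr[B=440832/88105 C=604672/172265 E=440832/88105 F=485888/111249 G=809984/208559] → run C
t=10: vr[B=440832/88105 C=873984/172265 E=440832/88105 F=485888/111249 G=809984/208559] → run G
t=11: vr[B=440832/88105 C=873984/172265 E=440832/88105 F=485888/111249 G=944640/208559] → run F
t=12: vr[B=440832/88105 C=873984/172265 E=440832/88105 F=755200/111249 G=944640/208559] → run G
t=13: vr[B=440832/88105 C=873984/172265 E=440832/88105 F=755200/111249 G=1079296/208559] → run B
t=14: vr[B=710144/88105 C=873984/172265 E=440832/88105 F=755200/111249 G=1079296/208559] → run E
t=15: vr[B=710144/88105 C=873984/172265 E=710144/88105 F=755200/111249 G=1079296/208559] → run C
t=16: vr[B=710144/88105 C=1143296/172265 E=710144/88105 F=755200/111249 G=1079296/208559] → run G
t=17: vr[B=710144/88105 C=1143296/172265 E=710144/88105 F=755200/111249 G=1213952/208559] → run G
t=18: vr[B=710144/88105 C=1143296/172265 E=710144/88105 F=755200/111249 G=1348608/208559] → run G
t=19: vr[B=710144/88105 C=1143296/172265 E=710144/88105 F=755200/111249] → run C
t=20: vr[B=710144/88105 C=1412608/172265 E=710144/88105 F=755200/111249] → run F
t=21: vr[B=710144/88105 C=1412608/172265 E=710144/88105 F=341504/37083] → run B
t=22: vr[B=979456/88105 C=1412608/172265 E=710144/88105 F=341504/37083] → run E
t=23: vr[B=979456/88105 C=1412608/172265 F=341504/37083] → run C
t=24: vr[B=979456/88105 C=336384/34453 F=341504/37083] → run F
t=25: vr[B=979456/88105 C=336384/34453 F=1293824/111249] → run C
t=26: vr[B=979456/88105 C=1951232/172265 F=1293824/111249] → run B
t=27: vr[B=1248768/88105 C=1951232/172265 F=1293824/111249] → run C
t=28: vr[B=1248768/88105 F=1293824/111249] → run F
t=29: vr[B=1248768/88105] → run B
t=30: vr[B=303616/17621] → run B
t=31: vr[B=1787392/88105] → run B
t=32: (idle)
t=33: (idle)
t=34: (idle)
t=35: (idle)
t=36: (idle)

completion order = A, G, E, C, F, B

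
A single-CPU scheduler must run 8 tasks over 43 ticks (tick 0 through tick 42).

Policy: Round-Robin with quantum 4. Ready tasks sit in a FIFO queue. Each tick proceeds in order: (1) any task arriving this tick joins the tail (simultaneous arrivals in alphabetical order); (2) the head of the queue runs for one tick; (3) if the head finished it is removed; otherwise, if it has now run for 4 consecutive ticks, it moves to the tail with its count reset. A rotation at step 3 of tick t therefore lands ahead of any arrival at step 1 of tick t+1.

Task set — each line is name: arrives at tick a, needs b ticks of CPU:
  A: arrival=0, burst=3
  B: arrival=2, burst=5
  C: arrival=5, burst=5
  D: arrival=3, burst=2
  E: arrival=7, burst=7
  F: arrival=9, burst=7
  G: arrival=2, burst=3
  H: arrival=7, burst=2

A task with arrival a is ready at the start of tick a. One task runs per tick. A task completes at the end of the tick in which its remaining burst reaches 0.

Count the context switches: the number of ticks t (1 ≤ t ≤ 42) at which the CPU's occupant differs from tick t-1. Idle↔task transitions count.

t=0: queue=[A] q_used=0 → run A
t=1: queue=[A] q_used=1 → run A
t=2: queue=[A,B,G] q_used=2 → run A
t=3: queue=[B,G,D] q_used=0 → run B
t=4: queue=[B,G,D] q_used=1 → run B
t=5: queue=[B,G,D,C] q_used=2 → run B
t=6: queue=[B,G,D,C] q_used=3 → run B
t=7: queue=[G,D,C,B,E,H] q_used=0 → run G
t=8: queue=[G,D,C,B,E,H] q_used=1 → run G
t=9: queue=[G,D,C,B,E,H,F] q_used=2 → run G
t=10: queue=[D,C,B,E,H,F] q_used=0 → run D
t=11: queue=[D,C,B,E,H,F] q_used=1 → run D
t=12: queue=[C,B,E,H,F] q_used=0 → run C
t=13: queue=[C,B,E,H,F] q_used=1 → run C
t=14: queue=[C,B,E,H,F] q_used=2 → run C
t=15: queue=[C,B,E,H,F] q_used=3 → run C
t=16: queue=[B,E,H,F,C] q_used=0 → run B
t=17: queue=[E,H,F,C] q_used=0 → run E
t=18: queue=[E,H,F,C] q_used=1 → run E
t=19: queue=[E,H,F,C] q_used=2 → run E
t=20: queue=[E,H,F,C] q_used=3 → run E
t=21: queue=[H,F,C,E] q_used=0 → run H
t=22: queue=[H,F,C,E] q_used=1 → run H
t=23: queue=[F,C,E] q_used=0 → run F
t=24: queue=[F,C,E] q_used=1 → run F
t=25: queue=[F,C,E] q_used=2 → run F
t=26: queue=[F,C,E] q_used=3 → run F
t=27: queue=[C,E,F] q_used=0 → run C
t=28: queue=[E,F] q_used=0 → run E
t=29: queue=[E,F] q_used=1 → run E
t=30: queue=[E,F] q_used=2 → run E
t=31: queue=[F] q_used=0 → run F
t=32: queue=[F] q_used=1 → run F
t=33: queue=[F] q_used=2 → run F
t=34: (idle)
t=35: (idle)
t=36: (idle)
t=37: (idle)
t=38: (idle)
t=39: (idle)
t=40: (idle)
t=41: (idle)
t=42: (idle)

context switches = 12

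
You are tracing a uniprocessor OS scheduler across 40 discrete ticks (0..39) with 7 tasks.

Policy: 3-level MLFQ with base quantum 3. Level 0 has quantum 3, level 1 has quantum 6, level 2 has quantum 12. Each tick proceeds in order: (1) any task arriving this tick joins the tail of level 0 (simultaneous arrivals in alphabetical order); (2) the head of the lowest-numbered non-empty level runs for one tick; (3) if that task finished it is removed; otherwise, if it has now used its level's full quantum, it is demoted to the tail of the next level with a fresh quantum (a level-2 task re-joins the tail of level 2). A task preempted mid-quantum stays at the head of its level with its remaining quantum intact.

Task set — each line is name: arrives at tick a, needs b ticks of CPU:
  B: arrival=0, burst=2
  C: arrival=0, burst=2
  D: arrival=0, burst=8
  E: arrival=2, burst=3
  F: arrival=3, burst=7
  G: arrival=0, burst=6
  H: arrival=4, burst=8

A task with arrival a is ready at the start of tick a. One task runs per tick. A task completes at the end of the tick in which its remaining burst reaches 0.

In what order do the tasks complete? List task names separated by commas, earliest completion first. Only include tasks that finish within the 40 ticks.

t=0: L0/L1/L2 = BCDG/-/- → run B
t=1: L0/L1/L2 = BCDG/-/- → run B
t=2: L0/L1/L2 = CDGE/-/- → run C
t=3: L0/L1/L2 = CDGEF/-/- → run C
t=4: L0/L1/L2 = DGEFH/-/- → run D
t=5: L0/L1/L2 = DGEFH/-/- → run D
t=6: L0/L1/L2 = DGEFH/-/- → run D
t=7: L0/L1/L2 = GEFH/D/- → run G
t=8: L0/L1/L2 = GEFH/D/- → run G
t=9: L0/L1/L2 = GEFH/D/- → run G
t=10: L0/L1/L2 = EFH/DG/- → run E
t=11: L0/L1/L2 = EFH/DG/- → run E
t=12: L0/L1/L2 = EFH/DG/- → run E
t=13: L0/L1/L2 = FH/DG/- → run F
t=14: L0/L1/L2 = FH/DG/- → run F
t=15: L0/L1/L2 = FH/DG/- → run F
t=16: L0/L1/L2 = H/DGF/- → run H
t=17: L0/L1/L2 = H/DGF/- → run H
t=18: L0/L1/L2 = H/DGF/- → run H
t=19: L0/L1/L2 = -/DGFH/- → run D
t=20: L0/L1/L2 = -/DGFH/- → run D
t=21: L0/L1/L2 = -/DGFH/- → run D
t=22: L0/L1/L2 = -/DGFH/- → run D
t=23: L0/L1/L2 = -/DGFH/- → run D
t=24: L0/L1/L2 = -/GFH/- → run G
t=25: L0/L1/L2 = -/GFH/- → run G
t=26: L0/L1/L2 = -/GFH/- → run G
t=27: L0/L1/L2 = -/FH/- → run F
t=28: L0/L1/L2 = -/FH/- → run F
t=29: L0/L1/L2 = -/FH/- → run F
t=30: L0/L1/L2 = -/FH/- → run F
t=31: L0/L1/L2 = -/H/- → run H
t=32: L0/L1/L2 = -/H/- → run H
t=33: L0/L1/L2 = -/H/- → run H
t=34: L0/L1/L2 = -/H/- → run H
t=35: L0/L1/L2 = -/H/- → run H
t=36: (idle)
t=37: (idle)
t=38: (idle)
t=39: (idle)

completion order = B, C, E, D, G, F, H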